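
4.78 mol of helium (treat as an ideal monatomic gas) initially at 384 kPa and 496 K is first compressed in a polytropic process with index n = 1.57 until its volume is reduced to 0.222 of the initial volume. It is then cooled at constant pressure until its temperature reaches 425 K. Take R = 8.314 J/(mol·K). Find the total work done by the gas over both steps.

-76600 J

V₁ = nRT₁/P₁ = 4.78×8.314×496/384 = 51.3 L.
Step 1 — Polytropic n=1.57: T₂ = T₁(V₁/V₂)^(n−1) = 496×(4.50)^0.57 = 1170 K; P₂ = P₁(V₁/V₂)^n = 4080 kPa.
W = (P₁V₁−P₂V₂)/(n−1) = (384×51.3−4080×11.4)/0.57 = -47000 J.
ΔU = nCvΔT = 4.78×12.5×(1170−496) = 40200 J.
Q = ΔU + W = -6810 J.
State after step 1: P = 4080 kPa, V = 11.4 L, T = 1170 K.
Step 2 — Isobaric: P stays 4080 kPa; V/T = const ⇒ T₂ = 425 K, V₂ = 4.14 L.
W = PΔV = 4080×(4.14−11.4) kPa·L = -29600 J.
ΔU = nCvΔT = 4.78×12.5×(425−1170) = -44400 J.
Q = ΔU + W = nCpΔT = -74000 J.
Net over both steps: W = -76600 J, Q = -80800 J, ΔU = -4230 J.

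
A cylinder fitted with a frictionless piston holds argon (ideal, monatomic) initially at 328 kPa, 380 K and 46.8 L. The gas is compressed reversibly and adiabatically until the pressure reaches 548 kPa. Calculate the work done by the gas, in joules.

n = P₁V₁/(RT₁) = 328×46.8/(8.314×380) = 4.86 mol.
Adiabatic: T₂/T₁ = (P₂/P₁)^((γ−1)/γ) ⇒ T₂ = 380×(1.67)^0.400 = 467 K; V₂ = 34.4 L.
ΔU = nCvΔT = 4.86×12.5×(467−380) = 5250 J.
Q = 0 for an adiabatic process, so W = −ΔU = -5250 J.

-5250 J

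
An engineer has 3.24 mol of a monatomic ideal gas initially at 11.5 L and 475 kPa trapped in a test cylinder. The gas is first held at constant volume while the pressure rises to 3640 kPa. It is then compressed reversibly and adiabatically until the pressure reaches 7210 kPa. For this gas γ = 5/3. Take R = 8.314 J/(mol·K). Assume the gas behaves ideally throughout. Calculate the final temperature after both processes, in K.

T₁ = P₁V₁/(nR) = 475×11.5/(3.24×8.314) = 203 K.
Step 1 — Isochoric: V stays 11.5 L; P/T = const ⇒ T₂ = 1550 K, P₂ = 3640 kPa.
W = 0 (no volume change).
ΔU = nCvΔT = 3.24×12.5×(1550−203) = 54600 J.
Q = ΔU = 54600 J.
State after step 1: P = 3640 kPa, V = 11.5 L, T = 1550 K.
Step 2 — Adiabatic: T₂/T₁ = (P₂/P₁)^((γ−1)/γ) ⇒ T₂ = 1550×(1.98)^0.400 = 2040 K; V₂ = 7.63 L.
ΔU = nCvΔT = 3.24×12.5×(2040−1550) = 19700 J.
Q = 0 for an adiabatic process, so W = −ΔU = -19700 J.
Net over both steps: W = -19700 J, Q = 54600 J, ΔU = 74300 J.

2040 K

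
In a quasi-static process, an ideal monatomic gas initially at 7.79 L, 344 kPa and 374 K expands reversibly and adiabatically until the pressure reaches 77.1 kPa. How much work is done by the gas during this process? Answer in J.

1810 J

n = P₁V₁/(RT₁) = 344×7.79/(8.314×374) = 0.862 mol.
Adiabatic: T₂/T₁ = (P₂/P₁)^((γ−1)/γ) ⇒ T₂ = 374×(0.224)^0.400 = 206 K; V₂ = 19.1 L.
ΔU = nCvΔT = 0.862×12.5×(206−374) = -1810 J.
Q = 0 for an adiabatic process, so W = −ΔU = 1810 J.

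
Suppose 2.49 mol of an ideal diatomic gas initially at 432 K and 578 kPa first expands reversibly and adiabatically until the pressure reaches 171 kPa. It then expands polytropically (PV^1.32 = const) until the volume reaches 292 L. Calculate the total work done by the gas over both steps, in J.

16100 J

V₁ = nRT₁/P₁ = 2.49×8.314×432/578 = 15.5 L.
Step 1 — Adiabatic: T₂/T₁ = (P₂/P₁)^((γ−1)/γ) ⇒ T₂ = 432×(0.296)^0.286 = 305 K; V₂ = 36.9 L.
ΔU = nCvΔT = 2.49×20.8×(305−432) = -6570 J.
Q = 0 for an adiabatic process, so W = −ΔU = 6570 J.
State after step 1: P = 171 kPa, V = 36.9 L, T = 305 K.
Step 2 — Polytropic n=1.32: T₂ = T₁(V₁/V₂)^(n−1) = 305×(0.126)^0.32 = 157 K; P₂ = P₁(V₁/V₂)^n = 11.2 kPa.
W = (P₁V₁−P₂V₂)/(n−1) = (171×36.9−11.2×292)/0.32 = 9550 J.
ΔU = nCvΔT = 2.49×20.8×(157−305) = -7640 J.
Q = ΔU + W = 1910 J.
Net over both steps: W = 16100 J, Q = 1910 J, ΔU = -14200 J.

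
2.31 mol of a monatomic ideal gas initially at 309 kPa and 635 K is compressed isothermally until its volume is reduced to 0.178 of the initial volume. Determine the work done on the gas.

V₁ = nRT₁/P₁ = 2.31×8.314×635/309 = 39.5 L.
Isothermal: T stays 635 K; PV = const ⇒ V₂ = 7.03 L, P₂ = 1740 kPa.
W = nRT ln(V₂/V₁) = 2.31×8.314×635×ln(0.178) = -21000 J.
Work done on the gas = −W_by = 21000 J.

21000 J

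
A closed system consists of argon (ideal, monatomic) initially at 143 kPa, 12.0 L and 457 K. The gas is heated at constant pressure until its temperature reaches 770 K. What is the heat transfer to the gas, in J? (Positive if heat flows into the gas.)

2940 J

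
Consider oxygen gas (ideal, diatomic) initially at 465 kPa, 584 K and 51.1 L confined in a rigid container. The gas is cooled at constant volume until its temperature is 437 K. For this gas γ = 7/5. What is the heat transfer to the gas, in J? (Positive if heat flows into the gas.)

n = P₁V₁/(RT₁) = 465×51.1/(8.314×584) = 4.89 mol.
Isochoric: V stays 51.1 L; P/T = const ⇒ T₂ = 437 K, P₂ = 348 kPa.
W = 0 (no volume change).
ΔU = nCvΔT = 4.89×20.8×(437−584) = -15000 J.
Q = ΔU = -15000 J.

-15000 J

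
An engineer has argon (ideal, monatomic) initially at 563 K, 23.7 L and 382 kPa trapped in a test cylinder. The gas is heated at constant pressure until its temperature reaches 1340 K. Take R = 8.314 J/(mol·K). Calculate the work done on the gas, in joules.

-12500 J

n = P₁V₁/(RT₁) = 382×23.7/(8.314×563) = 1.93 mol.
Isobaric: P stays 382 kPa; V/T = const ⇒ T₂ = 1340 K, V₂ = 56.4 L.
W = PΔV = 382×(56.4−23.7) kPa·L = 12500 J.
Work done on the gas = −W_by = -12500 J.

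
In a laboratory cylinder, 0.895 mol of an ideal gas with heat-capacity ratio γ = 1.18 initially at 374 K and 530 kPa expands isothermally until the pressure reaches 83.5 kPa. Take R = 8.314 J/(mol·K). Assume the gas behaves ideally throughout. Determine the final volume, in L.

V₁ = nRT₁/P₁ = 0.895×8.314×374/530 = 5.25 L.
Isothermal: T stays 374 K; PV = const ⇒ V₂ = 33.3 L, P₂ = 83.5 kPa.

33.3 L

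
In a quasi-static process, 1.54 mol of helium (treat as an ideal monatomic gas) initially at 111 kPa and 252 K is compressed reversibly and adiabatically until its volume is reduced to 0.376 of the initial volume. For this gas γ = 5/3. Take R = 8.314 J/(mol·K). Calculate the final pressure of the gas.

567 kPa

V₁ = nRT₁/P₁ = 1.54×8.314×252/111 = 29.1 L.
Adiabatic: TV^(γ−1) = const ⇒ T₂ = 252×(2.66)^0.667 = 484 K; PV^γ = const ⇒ P₂ = 567 kPa.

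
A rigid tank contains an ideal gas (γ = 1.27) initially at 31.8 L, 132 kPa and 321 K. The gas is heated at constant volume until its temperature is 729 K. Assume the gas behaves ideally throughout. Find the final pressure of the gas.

Isochoric: V stays 31.8 L; P/T = const ⇒ T₂ = 729 K, P₂ = 300 kPa.

300 kPa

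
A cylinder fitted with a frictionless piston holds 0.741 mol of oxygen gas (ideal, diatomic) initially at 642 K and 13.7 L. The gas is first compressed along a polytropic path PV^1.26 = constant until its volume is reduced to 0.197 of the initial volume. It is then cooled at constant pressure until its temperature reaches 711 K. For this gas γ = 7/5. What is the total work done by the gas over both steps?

P₁ = nRT₁/V₁ = 0.741×8.314×642/13.7 = 289 kPa.
Step 1 — Polytropic n=1.26: T₂ = T₁(V₁/V₂)^(n−1) = 642×(5.08)^0.26 = 979 K; P₂ = P₁(V₁/V₂)^n = 2240 kPa.
W = (P₁V₁−P₂V₂)/(n−1) = (289×13.7−2240×2.70)/0.26 = -8000 J.
ΔU = nCvΔT = 0.741×20.8×(979−642) = 5200 J.
Q = ΔU + W = -2800 J.
State after step 1: P = 2240 kPa, V = 2.70 L, T = 979 K.
Step 2 — Isobaric: P stays 2240 kPa; V/T = const ⇒ T₂ = 711 K, V₂ = 1.96 L.
W = PΔV = 2240×(1.96−2.70) kPa·L = -1650 J.
ΔU = nCvΔT = 0.741×20.8×(711−979) = -4130 J.
Q = ΔU + W = nCpΔT = -5790 J.
Net over both steps: W = -9650 J, Q = -8590 J, ΔU = 1060 J.

-9650 J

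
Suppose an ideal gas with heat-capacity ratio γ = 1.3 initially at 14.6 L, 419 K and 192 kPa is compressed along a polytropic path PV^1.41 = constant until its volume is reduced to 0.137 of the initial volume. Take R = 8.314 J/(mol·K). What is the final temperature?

Polytropic n=1.41: T₂ = T₁(V₁/V₂)^(n−1) = 419×(7.30)^0.41 = 947 K; P₂ = P₁(V₁/V₂)^n = 3170 kPa.

947 K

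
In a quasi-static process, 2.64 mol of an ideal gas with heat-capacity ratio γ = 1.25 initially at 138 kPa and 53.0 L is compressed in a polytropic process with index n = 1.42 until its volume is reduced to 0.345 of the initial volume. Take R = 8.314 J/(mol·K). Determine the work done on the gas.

T₁ = P₁V₁/(nR) = 138×53.0/(2.64×8.314) = 333 K.
Polytropic n=1.42: T₂ = T₁(V₁/V₂)^(n−1) = 333×(2.90)^0.42 = 521 K; P₂ = P₁(V₁/V₂)^n = 625 kPa.
W = (P₁V₁−P₂V₂)/(n−1) = (138×53.0−625×18.3)/0.42 = -9810 J.
Work done on the gas = −W_by = 9810 J.

9810 J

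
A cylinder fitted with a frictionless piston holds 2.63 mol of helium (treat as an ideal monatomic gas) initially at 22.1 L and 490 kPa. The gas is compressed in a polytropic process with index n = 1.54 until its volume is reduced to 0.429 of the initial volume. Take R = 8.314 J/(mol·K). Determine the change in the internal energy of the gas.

T₁ = P₁V₁/(nR) = 490×22.1/(2.63×8.314) = 495 K.
Polytropic n=1.54: T₂ = T₁(V₁/V₂)^(n−1) = 495×(2.33)^0.54 = 782 K; P₂ = P₁(V₁/V₂)^n = 1800 kPa.
For an ideal gas ΔU = nCvΔT with Cv = (3/2)R = 12.5 J/(mol·K).
ΔU = 2.63×12.5×(782−495) = 9410 J.

9410 J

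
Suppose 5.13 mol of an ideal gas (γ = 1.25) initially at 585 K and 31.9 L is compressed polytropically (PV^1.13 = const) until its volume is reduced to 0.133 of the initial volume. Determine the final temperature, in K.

P₁ = nRT₁/V₁ = 5.13×8.314×585/31.9 = 782 kPa.
Polytropic n=1.13: T₂ = T₁(V₁/V₂)^(n−1) = 585×(7.52)^0.13 = 760 K; P₂ = P₁(V₁/V₂)^n = 7640 kPa.

760 K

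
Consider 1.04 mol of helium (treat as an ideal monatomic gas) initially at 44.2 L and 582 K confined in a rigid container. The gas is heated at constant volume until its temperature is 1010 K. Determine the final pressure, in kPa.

198 kPa

P₁ = nRT₁/V₁ = 1.04×8.314×582/44.2 = 114 kPa.
Isochoric: V stays 44.2 L; P/T = const ⇒ T₂ = 1010 K, P₂ = 198 kPa.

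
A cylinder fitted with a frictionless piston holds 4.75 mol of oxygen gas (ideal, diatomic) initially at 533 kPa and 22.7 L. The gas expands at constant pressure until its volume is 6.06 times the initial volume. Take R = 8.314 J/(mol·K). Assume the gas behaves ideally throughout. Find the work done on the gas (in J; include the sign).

T₁ = P₁V₁/(nR) = 533×22.7/(4.75×8.314) = 306 K.
Isobaric: P stays 533 kPa; V/T = const ⇒ T₂ = 1860 K, V₂ = 138 L.
W = PΔV = 533×(138−22.7) kPa·L = 61200 J.
Work done on the gas = −W_by = -61200 J.

-61200 J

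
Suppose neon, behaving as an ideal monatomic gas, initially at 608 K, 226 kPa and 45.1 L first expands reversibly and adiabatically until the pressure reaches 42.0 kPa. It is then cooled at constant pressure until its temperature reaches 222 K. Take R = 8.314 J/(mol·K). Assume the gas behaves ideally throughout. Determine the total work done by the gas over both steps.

6010 J

n = P₁V₁/(RT₁) = 226×45.1/(8.314×608) = 2.02 mol.
Step 1 — Adiabatic: T₂/T₁ = (P₂/P₁)^((γ−1)/γ) ⇒ T₂ = 608×(0.186)^0.400 = 310 K; V₂ = 124 L.
ΔU = nCvΔT = 2.02×12.5×(310−608) = -7490 J.
Q = 0 for an adiabatic process, so W = −ΔU = 7490 J.
State after step 1: P = 42.0 kPa, V = 124 L, T = 310 K.
Step 2 — Isobaric: P stays 42.0 kPa; V/T = const ⇒ T₂ = 222 K, V₂ = 88.6 L.
W = PΔV = 42.0×(88.6−124) kPa·L = -1480 J.
ΔU = nCvΔT = 2.02×12.5×(222−310) = -2220 J.
Q = ΔU + W = nCpΔT = -3690 J.
Net over both steps: W = 6010 J, Q = -3690 J, ΔU = -9710 J.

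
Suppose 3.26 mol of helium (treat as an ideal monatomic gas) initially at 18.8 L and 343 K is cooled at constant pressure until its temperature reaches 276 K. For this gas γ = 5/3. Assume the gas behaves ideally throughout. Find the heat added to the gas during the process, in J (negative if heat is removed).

P₁ = nRT₁/V₁ = 3.26×8.314×343/18.8 = 494 kPa.
Isobaric: P stays 494 kPa; V/T = const ⇒ T₂ = 276 K, V₂ = 15.1 L.
W = PΔV = 494×(15.1−18.8) kPa·L = -1820 J.
ΔU = nCvΔT = 3.26×12.5×(276−343) = -2720 J.
Q = ΔU + W = nCpΔT = -4540 J.

-4540 J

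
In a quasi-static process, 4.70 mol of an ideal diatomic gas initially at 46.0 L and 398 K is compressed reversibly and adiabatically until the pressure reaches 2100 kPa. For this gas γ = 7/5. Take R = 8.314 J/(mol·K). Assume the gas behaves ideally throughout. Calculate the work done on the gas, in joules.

26600 J

P₁ = nRT₁/V₁ = 4.70×8.314×398/46.0 = 338 kPa.
Adiabatic: T₂/T₁ = (P₂/P₁)^((γ−1)/γ) ⇒ T₂ = 398×(6.21)^0.286 = 671 K; V₂ = 12.5 L.
ΔU = nCvΔT = 4.70×20.8×(671−398) = 26600 J.
Q = 0 for an adiabatic process, so W = −ΔU = -26600 J.
Work done on the gas = −W_by = 26600 J.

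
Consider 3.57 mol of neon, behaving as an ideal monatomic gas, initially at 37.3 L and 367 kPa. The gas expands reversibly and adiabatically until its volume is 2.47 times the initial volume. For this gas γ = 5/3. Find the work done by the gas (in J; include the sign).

T₁ = P₁V₁/(nR) = 367×37.3/(3.57×8.314) = 461 K.
Adiabatic: TV^(γ−1) = const ⇒ T₂ = 461×(0.405)^0.667 = 252 K; PV^γ = const ⇒ P₂ = 81.3 kPa.
ΔU = nCvΔT = 3.57×12.5×(252−461) = -9300 J.
Q = 0 for an adiabatic process, so W = −ΔU = 9300 J.

9300 J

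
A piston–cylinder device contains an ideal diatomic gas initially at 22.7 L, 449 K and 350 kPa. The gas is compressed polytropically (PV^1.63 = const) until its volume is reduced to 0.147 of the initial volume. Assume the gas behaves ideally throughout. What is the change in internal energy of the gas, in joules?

n = P₁V₁/(RT₁) = 350×22.7/(8.314×449) = 2.13 mol.
Polytropic n=1.63: T₂ = T₁(V₁/V₂)^(n−1) = 449×(6.80)^0.63 = 1500 K; P₂ = P₁(V₁/V₂)^n = 7970 kPa.
For an ideal gas ΔU = nCvΔT with Cv = (5/2)R = 20.8 J/(mol·K).
ΔU = 2.13×20.8×(1500−449) = 46600 J.

46600 J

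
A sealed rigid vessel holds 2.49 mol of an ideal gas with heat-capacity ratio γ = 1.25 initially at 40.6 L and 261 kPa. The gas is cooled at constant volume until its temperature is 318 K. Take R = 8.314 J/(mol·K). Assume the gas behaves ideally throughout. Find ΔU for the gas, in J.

-16100 J

T₁ = P₁V₁/(nR) = 261×40.6/(2.49×8.314) = 512 K.
Isochoric: V stays 40.6 L; P/T = const ⇒ T₂ = 318 K, P₂ = 162 kPa.
For an ideal gas ΔU = nCvΔT with Cv = R/(γ−1) = 33.3 J/(mol·K).
ΔU = 2.49×33.3×(318−512) = -16100 J.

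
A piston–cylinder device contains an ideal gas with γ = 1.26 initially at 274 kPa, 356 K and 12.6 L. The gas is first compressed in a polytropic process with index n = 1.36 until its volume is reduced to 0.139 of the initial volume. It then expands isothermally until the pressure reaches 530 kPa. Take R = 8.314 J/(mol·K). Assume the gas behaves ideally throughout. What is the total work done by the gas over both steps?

n = P₁V₁/(RT₁) = 274×12.6/(8.314×356) = 1.17 mol.
Step 1 — Polytropic n=1.36: T₂ = T₁(V₁/V₂)^(n−1) = 356×(7.19)^0.36 = 724 K; P₂ = P₁(V₁/V₂)^n = 4010 kPa.
W = (P₁V₁−P₂V₂)/(n−1) = (274×12.6−4010×1.75)/0.36 = -9920 J.
ΔU = nCvΔT = 1.17×32.0×(724−356) = 13700 J.
Q = ΔU + W = 3820 J.
State after step 1: P = 4010 kPa, V = 1.75 L, T = 724 K.
Step 2 — Isothermal: T stays 724 K; PV = const ⇒ V₂ = 13.3 L, P₂ = 530 kPa.
ΔU = 0 (ideal gas, T constant).
W = nRT ln(V₂/V₁) = 1.17×8.314×724×ln(7.57) = 14200 J.
Q = ΔU + W = 14200 J.
Net over both steps: W = 4290 J, Q = 18000 J, ΔU = 13700 J.

4290 J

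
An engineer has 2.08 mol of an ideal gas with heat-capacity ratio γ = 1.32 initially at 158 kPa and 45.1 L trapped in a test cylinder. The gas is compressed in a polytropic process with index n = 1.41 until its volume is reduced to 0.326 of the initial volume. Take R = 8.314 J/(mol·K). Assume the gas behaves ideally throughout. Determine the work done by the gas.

-10100 J

T₁ = P₁V₁/(nR) = 158×45.1/(2.08×8.314) = 412 K.
Polytropic n=1.41: T₂ = T₁(V₁/V₂)^(n−1) = 412×(3.07)^0.41 = 652 K; P₂ = P₁(V₁/V₂)^n = 767 kPa.
W = (P₁V₁−P₂V₂)/(n−1) = (158×45.1−767×14.7)/0.41 = -10100 J.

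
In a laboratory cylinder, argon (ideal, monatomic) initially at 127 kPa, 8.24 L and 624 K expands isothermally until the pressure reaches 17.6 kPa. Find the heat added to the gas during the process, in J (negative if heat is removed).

2070 J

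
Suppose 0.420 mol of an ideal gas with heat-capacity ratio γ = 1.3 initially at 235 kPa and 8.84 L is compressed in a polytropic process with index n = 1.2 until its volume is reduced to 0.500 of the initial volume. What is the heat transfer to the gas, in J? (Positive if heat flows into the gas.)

T₁ = P₁V₁/(nR) = 235×8.84/(0.420×8.314) = 595 K.
Polytropic n=1.2: T₂ = T₁(V₁/V₂)^(n−1) = 595×(2.00)^0.20 = 683 K; P₂ = P₁(V₁/V₂)^n = 540 kPa.
W = (P₁V₁−P₂V₂)/(n−1) = (235×8.84−540×4.42)/0.20 = -1540 J.
ΔU = nCvΔT = 0.420×27.7×(683−595) = 1030 J.
Q = ΔU + W = -515 J.

-515 J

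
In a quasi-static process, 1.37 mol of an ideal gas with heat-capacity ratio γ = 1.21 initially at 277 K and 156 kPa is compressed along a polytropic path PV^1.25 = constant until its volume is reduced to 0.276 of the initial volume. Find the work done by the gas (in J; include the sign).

V₁ = nRT₁/P₁ = 1.37×8.314×277/156 = 20.2 L.
Polytropic n=1.25: T₂ = T₁(V₁/V₂)^(n−1) = 277×(3.62)^0.25 = 382 K; P₂ = P₁(V₁/V₂)^n = 780 kPa.
W = (P₁V₁−P₂V₂)/(n−1) = (156×20.2−780×5.58)/0.25 = -4790 J.

-4790 J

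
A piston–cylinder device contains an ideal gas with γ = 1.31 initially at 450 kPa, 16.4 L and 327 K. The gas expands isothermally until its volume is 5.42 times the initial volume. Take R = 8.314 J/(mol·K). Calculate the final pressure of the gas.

Isothermal: T stays 327 K; PV = const ⇒ V₂ = 88.9 L, P₂ = 83.0 kPa.

83.0 kPa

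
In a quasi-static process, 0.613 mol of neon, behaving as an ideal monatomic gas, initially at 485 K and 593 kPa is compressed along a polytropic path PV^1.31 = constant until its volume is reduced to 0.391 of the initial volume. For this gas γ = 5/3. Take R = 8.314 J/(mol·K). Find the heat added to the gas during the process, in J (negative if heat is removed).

-1440 J

V₁ = nRT₁/P₁ = 0.613×8.314×485/593 = 4.17 L.
Polytropic n=1.31: T₂ = T₁(V₁/V₂)^(n−1) = 485×(2.56)^0.31 = 649 K; P₂ = P₁(V₁/V₂)^n = 2030 kPa.
W = (P₁V₁−P₂V₂)/(n−1) = (593×4.17−2030×1.63)/0.31 = -2690 J.
ΔU = nCvΔT = 0.613×12.5×(649−485) = 1250 J.
Q = ΔU + W = -1440 J.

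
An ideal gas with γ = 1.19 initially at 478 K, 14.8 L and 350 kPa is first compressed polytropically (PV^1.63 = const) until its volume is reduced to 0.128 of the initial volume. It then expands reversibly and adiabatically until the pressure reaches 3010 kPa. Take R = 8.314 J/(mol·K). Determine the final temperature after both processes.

1440 K

n = P₁V₁/(RT₁) = 350×14.8/(8.314×478) = 1.30 mol.
Step 1 — Polytropic n=1.63: T₂ = T₁(V₁/V₂)^(n−1) = 478×(7.81)^0.63 = 1750 K; P₂ = P₁(V₁/V₂)^n = 9980 kPa.
W = (P₁V₁−P₂V₂)/(n−1) = (350×14.8−9980×1.89)/0.63 = -21800 J.
ΔU = nCvΔT = 1.30×43.8×(1750−478) = 72300 J.
Q = ΔU + W = 50500 J.
State after step 1: P = 9980 kPa, V = 1.89 L, T = 1750 K.
Step 2 — Adiabatic: T₂/T₁ = (P₂/P₁)^((γ−1)/γ) ⇒ T₂ = 1750×(0.301)^0.160 = 1440 K; V₂ = 5.19 L.
ΔU = nCvΔT = 1.30×43.8×(1440−1750) = -17300 J.
Q = 0 for an adiabatic process, so W = −ΔU = 17300 J.
Net over both steps: W = -4460 J, Q = 50500 J, ΔU = 54900 J.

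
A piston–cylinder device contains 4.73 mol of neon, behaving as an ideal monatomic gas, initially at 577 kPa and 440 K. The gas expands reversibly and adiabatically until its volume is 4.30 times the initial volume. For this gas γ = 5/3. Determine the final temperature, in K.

V₁ = nRT₁/P₁ = 4.73×8.314×440/577 = 30.0 L.
Adiabatic: TV^(γ−1) = const ⇒ T₂ = 440×(0.233)^0.667 = 166 K; PV^γ = const ⇒ P₂ = 50.7 kPa.

166 K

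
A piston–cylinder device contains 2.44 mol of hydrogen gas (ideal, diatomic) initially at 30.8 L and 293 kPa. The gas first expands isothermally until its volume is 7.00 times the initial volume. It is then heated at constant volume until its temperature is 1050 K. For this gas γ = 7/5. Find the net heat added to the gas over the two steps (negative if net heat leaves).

48300 J

T₁ = P₁V₁/(nR) = 293×30.8/(2.44×8.314) = 445 K.
Step 1 — Isothermal: T stays 445 K; PV = const ⇒ V₂ = 216 L, P₂ = 41.9 kPa.
ΔU = 0 (ideal gas, T constant).
W = nRT ln(V₂/V₁) = 2.44×8.314×445×ln(7.00) = 17600 J.
Q = ΔU + W = 17600 J.
State after step 1: P = 41.9 kPa, V = 216 L, T = 445 K.
Step 2 — Isochoric: V stays 216 L; P/T = const ⇒ T₂ = 1050 K, P₂ = 98.8 kPa.
W = 0 (no volume change).
ΔU = nCvΔT = 2.44×20.8×(1050−445) = 30700 J.
Q = ΔU = 30700 J.
Net over both steps: W = 17600 J, Q = 48300 J, ΔU = 30700 J.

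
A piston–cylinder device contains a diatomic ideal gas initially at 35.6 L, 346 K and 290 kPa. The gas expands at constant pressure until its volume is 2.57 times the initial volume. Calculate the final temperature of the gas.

889 K

Isobaric: P stays 290 kPa; V/T = const ⇒ T₂ = 889 K, V₂ = 91.5 L.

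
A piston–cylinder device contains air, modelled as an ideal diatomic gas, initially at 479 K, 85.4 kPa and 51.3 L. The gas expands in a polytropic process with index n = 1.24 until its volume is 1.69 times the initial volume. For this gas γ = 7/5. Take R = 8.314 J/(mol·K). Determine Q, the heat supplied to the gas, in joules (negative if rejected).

864 J

n = P₁V₁/(RT₁) = 85.4×51.3/(8.314×479) = 1.10 mol.
Polytropic n=1.24: T₂ = T₁(V₁/V₂)^(n−1) = 479×(0.592)^0.24 = 422 K; P₂ = P₁(V₁/V₂)^n = 44.6 kPa.
W = (P₁V₁−P₂V₂)/(n−1) = (85.4×51.3−44.6×86.7)/0.24 = 2160 J.
ΔU = nCvΔT = 1.10×20.8×(422−479) = -1300 J.
Q = ΔU + W = 864 J.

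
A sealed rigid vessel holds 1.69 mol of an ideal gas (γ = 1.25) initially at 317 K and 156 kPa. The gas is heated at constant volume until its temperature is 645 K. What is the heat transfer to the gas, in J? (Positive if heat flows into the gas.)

V₁ = nRT₁/P₁ = 1.69×8.314×317/156 = 28.6 L.
Isochoric: V stays 28.6 L; P/T = const ⇒ T₂ = 645 K, P₂ = 317 kPa.
W = 0 (no volume change).
ΔU = nCvΔT = 1.69×33.3×(645−317) = 18400 J.
Q = ΔU = 18400 J.

18400 J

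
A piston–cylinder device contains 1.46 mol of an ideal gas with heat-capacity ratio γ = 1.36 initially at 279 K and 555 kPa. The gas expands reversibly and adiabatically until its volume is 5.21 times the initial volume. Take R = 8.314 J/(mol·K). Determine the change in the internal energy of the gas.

-4210 J

V₁ = nRT₁/P₁ = 1.46×8.314×279/555 = 6.10 L.
Adiabatic: TV^(γ−1) = const ⇒ T₂ = 279×(0.192)^0.360 = 154 K; PV^γ = const ⇒ P₂ = 58.8 kPa.
For an ideal gas ΔU = nCvΔT with Cv = R/(γ−1) = 23.1 J/(mol·K).
ΔU = 1.46×23.1×(154−279) = -4210 J.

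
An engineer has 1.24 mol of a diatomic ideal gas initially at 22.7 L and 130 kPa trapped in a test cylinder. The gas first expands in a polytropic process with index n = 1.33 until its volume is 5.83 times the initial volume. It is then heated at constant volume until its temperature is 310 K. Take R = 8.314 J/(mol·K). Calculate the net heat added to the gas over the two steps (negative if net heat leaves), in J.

4560 J

T₁ = P₁V₁/(nR) = 130×22.7/(1.24×8.314) = 286 K.
Step 1 — Polytropic n=1.33: T₂ = T₁(V₁/V₂)^(n−1) = 286×(0.172)^0.33 = 160 K; P₂ = P₁(V₁/V₂)^n = 12.5 kPa.
W = (P₁V₁−P₂V₂)/(n−1) = (130×22.7−12.5×132)/0.33 = 3940 J.
ΔU = nCvΔT = 1.24×20.8×(160−286) = -3250 J.
Q = ΔU + W = 690 J.
State after step 1: P = 12.5 kPa, V = 132 L, T = 160 K.
Step 2 — Isochoric: V stays 132 L; P/T = const ⇒ T₂ = 310 K, P₂ = 24.1 kPa.
W = 0 (no volume change).
ΔU = nCvΔT = 1.24×20.8×(310−160) = 3870 J.
Q = ΔU = 3870 J.
Net over both steps: W = 3940 J, Q = 4560 J, ΔU = 612 J.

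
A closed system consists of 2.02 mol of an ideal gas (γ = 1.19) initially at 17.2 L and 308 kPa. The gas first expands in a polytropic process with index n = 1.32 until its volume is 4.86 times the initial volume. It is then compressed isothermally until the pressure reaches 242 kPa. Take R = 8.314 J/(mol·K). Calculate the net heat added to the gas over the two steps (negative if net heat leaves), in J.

T₁ = P₁V₁/(nR) = 308×17.2/(2.02×8.314) = 315 K.
Step 1 — Polytropic n=1.32: T₂ = T₁(V₁/V₂)^(n−1) = 315×(0.206)^0.32 = 190 K; P₂ = P₁(V₁/V₂)^n = 38.2 kPa.
W = (P₁V₁−P₂V₂)/(n−1) = (308×17.2−38.2×83.6)/0.32 = 6570 J.
ΔU = nCvΔT = 2.02×43.8×(190−315) = -11100 J.
Q = ΔU + W = -4500 J.
State after step 1: P = 38.2 kPa, V = 83.6 L, T = 190 K.
Step 2 — Isothermal: T stays 190 K; PV = const ⇒ V₂ = 13.2 L, P₂ = 242 kPa.
ΔU = 0 (ideal gas, T constant).
W = nRT ln(V₂/V₁) = 2.02×8.314×190×ln(0.158) = -5900 J.
Q = ΔU + W = -5900 J.
Net over both steps: W = 677 J, Q = -10400 J, ΔU = -11100 J.

-10400 J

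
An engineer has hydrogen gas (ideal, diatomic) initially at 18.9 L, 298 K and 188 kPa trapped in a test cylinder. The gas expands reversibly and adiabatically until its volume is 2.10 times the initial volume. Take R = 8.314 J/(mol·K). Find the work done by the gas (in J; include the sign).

2280 J

n = P₁V₁/(RT₁) = 188×18.9/(8.314×298) = 1.43 mol.
Adiabatic: TV^(γ−1) = const ⇒ T₂ = 298×(0.476)^0.400 = 221 K; PV^γ = const ⇒ P₂ = 66.5 kPa.
ΔU = nCvΔT = 1.43×20.8×(221−298) = -2280 J.
Q = 0 for an adiabatic process, so W = −ΔU = 2280 J.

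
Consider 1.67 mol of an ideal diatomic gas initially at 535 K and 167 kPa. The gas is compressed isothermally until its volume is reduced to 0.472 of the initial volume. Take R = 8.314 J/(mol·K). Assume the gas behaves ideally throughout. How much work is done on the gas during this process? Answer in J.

5580 J

V₁ = nRT₁/P₁ = 1.67×8.314×535/167 = 44.5 L.
Isothermal: T stays 535 K; PV = const ⇒ V₂ = 21.0 L, P₂ = 354 kPa.
W = nRT ln(V₂/V₁) = 1.67×8.314×535×ln(0.472) = -5580 J.
Work done on the gas = −W_by = 5580 J.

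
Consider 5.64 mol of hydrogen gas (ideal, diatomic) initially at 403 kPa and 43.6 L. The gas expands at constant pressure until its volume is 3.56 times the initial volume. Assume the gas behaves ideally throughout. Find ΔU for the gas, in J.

T₁ = P₁V₁/(nR) = 403×43.6/(5.64×8.314) = 375 K.
Isobaric: P stays 403 kPa; V/T = const ⇒ T₂ = 1330 K, V₂ = 155 L.
For an ideal gas ΔU = nCvΔT with Cv = (5/2)R = 20.8 J/(mol·K).
ΔU = 5.64×20.8×(1330−375) = 112000 J.

112000 J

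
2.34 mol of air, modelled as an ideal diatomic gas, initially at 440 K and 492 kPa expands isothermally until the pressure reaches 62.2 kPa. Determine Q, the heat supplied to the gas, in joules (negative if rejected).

17700 J

V₁ = nRT₁/P₁ = 2.34×8.314×440/492 = 17.4 L.
Isothermal: T stays 440 K; PV = const ⇒ V₂ = 138 L, P₂ = 62.2 kPa.
ΔU = 0 (ideal gas, T constant).
W = nRT ln(V₂/V₁) = 2.34×8.314×440×ln(7.91) = 17700 J.
Q = ΔU + W = 17700 J.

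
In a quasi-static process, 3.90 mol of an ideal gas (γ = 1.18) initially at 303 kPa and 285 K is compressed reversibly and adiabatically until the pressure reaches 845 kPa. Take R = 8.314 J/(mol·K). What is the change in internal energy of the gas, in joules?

8690 J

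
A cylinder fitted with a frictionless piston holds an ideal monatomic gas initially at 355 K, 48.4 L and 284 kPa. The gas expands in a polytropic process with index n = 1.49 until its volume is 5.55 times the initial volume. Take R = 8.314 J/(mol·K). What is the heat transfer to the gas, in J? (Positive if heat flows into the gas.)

4220 J

n = P₁V₁/(RT₁) = 284×48.4/(8.314×355) = 4.66 mol.
Polytropic n=1.49: T₂ = T₁(V₁/V₂)^(n−1) = 355×(0.180)^0.49 = 153 K; P₂ = P₁(V₁/V₂)^n = 22.1 kPa.
W = (P₁V₁−P₂V₂)/(n−1) = (284×48.4−22.1×269)/0.49 = 15900 J.
ΔU = nCvΔT = 4.66×12.5×(153−355) = -11700 J.
Q = ΔU + W = 4220 J.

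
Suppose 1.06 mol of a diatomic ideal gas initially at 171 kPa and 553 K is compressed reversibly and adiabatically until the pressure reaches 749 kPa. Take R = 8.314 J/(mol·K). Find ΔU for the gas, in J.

V₁ = nRT₁/P₁ = 1.06×8.314×553/171 = 28.5 L.
Adiabatic: T₂/T₁ = (P₂/P₁)^((γ−1)/γ) ⇒ T₂ = 553×(4.38)^0.286 = 843 K; V₂ = 9.92 L.
For an ideal gas ΔU = nCvΔT with Cv = (5/2)R = 20.8 J/(mol·K).
ΔU = 1.06×20.8×(843−553) = 6400 J.

6400 J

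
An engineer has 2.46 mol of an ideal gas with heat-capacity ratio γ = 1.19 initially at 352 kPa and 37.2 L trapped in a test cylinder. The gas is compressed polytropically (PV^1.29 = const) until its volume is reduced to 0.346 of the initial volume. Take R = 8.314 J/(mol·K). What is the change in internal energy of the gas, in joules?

24800 J

T₁ = P₁V₁/(nR) = 352×37.2/(2.46×8.314) = 640 K.
Polytropic n=1.29: T₂ = T₁(V₁/V₂)^(n−1) = 640×(2.89)^0.29 = 871 K; P₂ = P₁(V₁/V₂)^n = 1380 kPa.
For an ideal gas ΔU = nCvΔT with Cv = R/(γ−1) = 43.8 J/(mol·K).
ΔU = 2.46×43.8×(871−640) = 24800 J.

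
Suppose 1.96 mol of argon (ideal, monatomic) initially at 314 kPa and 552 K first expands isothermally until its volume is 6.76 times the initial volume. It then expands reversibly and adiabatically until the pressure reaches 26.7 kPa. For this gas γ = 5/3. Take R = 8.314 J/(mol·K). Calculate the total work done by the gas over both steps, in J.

19900 J

V₁ = nRT₁/P₁ = 1.96×8.314×552/314 = 28.6 L.
Step 1 — Isothermal: T stays 552 K; PV = const ⇒ V₂ = 194 L, P₂ = 46.4 kPa.
ΔU = 0 (ideal gas, T constant).
W = nRT ln(V₂/V₁) = 1.96×8.314×552×ln(6.76) = 17200 J.
Q = ΔU + W = 17200 J.
State after step 1: P = 46.4 kPa, V = 194 L, T = 552 K.
Step 2 — Adiabatic: T₂/T₁ = (P₂/P₁)^((γ−1)/γ) ⇒ T₂ = 552×(0.575)^0.400 = 442 K; V₂ = 270 L.
ΔU = nCvΔT = 1.96×12.5×(442−552) = -2680 J.
Q = 0 for an adiabatic process, so W = −ΔU = 2680 J.
Net over both steps: W = 19900 J, Q = 17200 J, ΔU = -2680 J.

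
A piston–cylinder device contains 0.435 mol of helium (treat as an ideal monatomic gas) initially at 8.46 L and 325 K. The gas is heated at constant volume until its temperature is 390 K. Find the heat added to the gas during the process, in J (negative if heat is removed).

353 J

P₁ = nRT₁/V₁ = 0.435×8.314×325/8.46 = 139 kPa.
Isochoric: V stays 8.46 L; P/T = const ⇒ T₂ = 390 K, P₂ = 167 kPa.
W = 0 (no volume change).
ΔU = nCvΔT = 0.435×12.5×(390−325) = 353 J.
Q = ΔU = 353 J.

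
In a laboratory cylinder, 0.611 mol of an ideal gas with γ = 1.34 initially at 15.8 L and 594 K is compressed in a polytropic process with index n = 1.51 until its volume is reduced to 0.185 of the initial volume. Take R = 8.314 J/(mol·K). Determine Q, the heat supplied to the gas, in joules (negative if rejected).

4040 J

P₁ = nRT₁/V₁ = 0.611×8.314×594/15.8 = 191 kPa.
Polytropic n=1.51: T₂ = T₁(V₁/V₂)^(n−1) = 594×(5.41)^0.51 = 1400 K; P₂ = P₁(V₁/V₂)^n = 2440 kPa.
W = (P₁V₁−P₂V₂)/(n−1) = (191×15.8−2440×2.92)/0.51 = -8070 J.
ΔU = nCvΔT = 0.611×24.5×(1400−594) = 12100 J.
Q = ΔU + W = 4040 J.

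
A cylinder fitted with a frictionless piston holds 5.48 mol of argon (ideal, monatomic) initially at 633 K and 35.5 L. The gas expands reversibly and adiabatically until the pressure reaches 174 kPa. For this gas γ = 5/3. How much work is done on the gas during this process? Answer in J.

P₁ = nRT₁/V₁ = 5.48×8.314×633/35.5 = 812 kPa.
Adiabatic: T₂/T₁ = (P₂/P₁)^((γ−1)/γ) ⇒ T₂ = 633×(0.214)^0.400 = 342 K; V₂ = 89.5 L.
ΔU = nCvΔT = 5.48×12.5×(342−633) = -19900 J.
Q = 0 for an adiabatic process, so W = −ΔU = 19900 J.
Work done on the gas = −W_by = -19900 J.

-19900 J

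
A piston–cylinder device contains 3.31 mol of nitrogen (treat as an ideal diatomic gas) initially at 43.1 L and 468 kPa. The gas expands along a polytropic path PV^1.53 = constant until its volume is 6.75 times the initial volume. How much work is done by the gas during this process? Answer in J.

24200 J

T₁ = P₁V₁/(nR) = 468×43.1/(3.31×8.314) = 733 K.
Polytropic n=1.53: T₂ = T₁(V₁/V₂)^(n−1) = 733×(0.148)^0.53 = 266 K; P₂ = P₁(V₁/V₂)^n = 25.2 kPa.
W = (P₁V₁−P₂V₂)/(n−1) = (468×43.1−25.2×291)/0.53 = 24200 J.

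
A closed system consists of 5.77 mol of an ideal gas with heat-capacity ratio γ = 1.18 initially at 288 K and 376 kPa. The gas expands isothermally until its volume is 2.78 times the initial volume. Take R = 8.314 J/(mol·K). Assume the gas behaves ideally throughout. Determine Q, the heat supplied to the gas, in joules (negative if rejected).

V₁ = nRT₁/P₁ = 5.77×8.314×288/376 = 36.7 L.
Isothermal: T stays 288 K; PV = const ⇒ V₂ = 102 L, P₂ = 135 kPa.
ΔU = 0 (ideal gas, T constant).
W = nRT ln(V₂/V₁) = 5.77×8.314×288×ln(2.78) = 14100 J.
Q = ΔU + W = 14100 J.

14100 J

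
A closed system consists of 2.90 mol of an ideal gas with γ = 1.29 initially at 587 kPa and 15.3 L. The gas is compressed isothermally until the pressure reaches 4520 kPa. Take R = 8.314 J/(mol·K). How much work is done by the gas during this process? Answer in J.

T₁ = P₁V₁/(nR) = 587×15.3/(2.90×8.314) = 372 K.
Isothermal: T stays 372 K; PV = const ⇒ V₂ = 1.99 L, P₂ = 4520 kPa.
W = nRT ln(V₂/V₁) = 2.90×8.314×372×ln(0.130) = -18300 J.

-18300 J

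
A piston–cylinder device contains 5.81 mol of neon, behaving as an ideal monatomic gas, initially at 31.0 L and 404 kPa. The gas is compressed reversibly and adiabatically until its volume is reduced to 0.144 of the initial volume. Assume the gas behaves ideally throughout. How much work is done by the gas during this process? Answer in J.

T₁ = P₁V₁/(nR) = 404×31.0/(5.81×8.314) = 259 K.
Adiabatic: TV^(γ−1) = const ⇒ T₂ = 259×(6.94)^0.667 = 944 K; PV^γ = const ⇒ P₂ = 10200 kPa.
ΔU = nCvΔT = 5.81×12.5×(944−259) = 49600 J.
Q = 0 for an adiabatic process, so W = −ΔU = -49600 J.

-49600 J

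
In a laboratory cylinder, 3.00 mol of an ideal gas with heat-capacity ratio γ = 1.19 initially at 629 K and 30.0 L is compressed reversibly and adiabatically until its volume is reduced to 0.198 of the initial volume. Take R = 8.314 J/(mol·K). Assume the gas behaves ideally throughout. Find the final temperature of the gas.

P₁ = nRT₁/V₁ = 3.00×8.314×629/30.0 = 523 kPa.
Adiabatic: TV^(γ−1) = const ⇒ T₂ = 629×(5.05)^0.190 = 856 K; PV^γ = const ⇒ P₂ = 3590 kPa.

856 K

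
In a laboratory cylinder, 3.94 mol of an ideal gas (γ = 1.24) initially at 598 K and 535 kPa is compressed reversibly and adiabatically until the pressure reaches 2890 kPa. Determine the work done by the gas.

-31500 J

V₁ = nRT₁/P₁ = 3.94×8.314×598/535 = 36.6 L.
Adiabatic: T₂/T₁ = (P₂/P₁)^((γ−1)/γ) ⇒ T₂ = 598×(5.40)^0.194 = 829 K; V₂ = 9.39 L.
ΔU = nCvΔT = 3.94×34.6×(829−598) = 31500 J.
Q = 0 for an adiabatic process, so W = −ΔU = -31500 J.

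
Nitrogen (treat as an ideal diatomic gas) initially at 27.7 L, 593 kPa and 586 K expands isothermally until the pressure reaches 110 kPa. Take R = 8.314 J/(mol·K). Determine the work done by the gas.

27700 J

n = P₁V₁/(RT₁) = 593×27.7/(8.314×586) = 3.37 mol.
Isothermal: T stays 586 K; PV = const ⇒ V₂ = 149 L, P₂ = 110 kPa.
W = nRT ln(V₂/V₁) = 3.37×8.314×586×ln(5.39) = 27700 J.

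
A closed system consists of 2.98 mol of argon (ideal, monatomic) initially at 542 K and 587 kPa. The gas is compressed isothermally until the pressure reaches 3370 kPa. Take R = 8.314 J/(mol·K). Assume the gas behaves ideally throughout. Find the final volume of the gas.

V₁ = nRT₁/P₁ = 2.98×8.314×542/587 = 22.9 L.
Isothermal: T stays 542 K; PV = const ⇒ V₂ = 3.98 L, P₂ = 3370 kPa.

3.98 L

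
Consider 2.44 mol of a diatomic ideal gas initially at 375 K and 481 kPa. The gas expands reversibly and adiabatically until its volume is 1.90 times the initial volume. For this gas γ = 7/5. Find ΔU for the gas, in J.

-4310 J

V₁ = nRT₁/P₁ = 2.44×8.314×375/481 = 15.8 L.
Adiabatic: TV^(γ−1) = const ⇒ T₂ = 375×(0.526)^0.400 = 290 K; PV^γ = const ⇒ P₂ = 196 kPa.
For an ideal gas ΔU = nCvΔT with Cv = (5/2)R = 20.8 J/(mol·K).
ΔU = 2.44×20.8×(290−375) = -4310 J.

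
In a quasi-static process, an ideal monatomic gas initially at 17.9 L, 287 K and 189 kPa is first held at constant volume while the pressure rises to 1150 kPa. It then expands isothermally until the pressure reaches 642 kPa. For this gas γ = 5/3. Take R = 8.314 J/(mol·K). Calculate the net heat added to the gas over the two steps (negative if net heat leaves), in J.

n = P₁V₁/(RT₁) = 189×17.9/(8.314×287) = 1.42 mol.
Step 1 — Isochoric: V stays 17.9 L; P/T = const ⇒ T₂ = 1750 K, P₂ = 1150 kPa.
W = 0 (no volume change).
ΔU = nCvΔT = 1.42×12.5×(1750−287) = 25800 J.
Q = ΔU = 25800 J.
State after step 1: P = 1150 kPa, V = 17.9 L, T = 1750 K.
Step 2 — Isothermal: T stays 1750 K; PV = const ⇒ V₂ = 32.1 L, P₂ = 642 kPa.
ΔU = 0 (ideal gas, T constant).
W = nRT ln(V₂/V₁) = 1.42×8.314×1750×ln(1.79) = 12000 J.
Q = ΔU + W = 12000 J.
Net over both steps: W = 12000 J, Q = 37800 J, ΔU = 25800 J.

37800 J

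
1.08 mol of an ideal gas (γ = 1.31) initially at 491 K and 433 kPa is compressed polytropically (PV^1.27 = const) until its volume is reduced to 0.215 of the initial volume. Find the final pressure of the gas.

V₁ = nRT₁/P₁ = 1.08×8.314×491/433 = 10.2 L.
Polytropic n=1.27: T₂ = T₁(V₁/V₂)^(n−1) = 491×(4.65)^0.27 = 744 K; P₂ = P₁(V₁/V₂)^n = 3050 kPa.

3050 kPa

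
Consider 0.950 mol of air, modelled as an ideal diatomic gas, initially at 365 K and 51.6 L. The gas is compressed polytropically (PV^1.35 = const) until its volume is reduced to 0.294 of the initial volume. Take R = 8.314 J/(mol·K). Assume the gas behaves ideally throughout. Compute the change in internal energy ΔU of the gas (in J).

3860 J

P₁ = nRT₁/V₁ = 0.950×8.314×365/51.6 = 55.9 kPa.
Polytropic n=1.35: T₂ = T₁(V₁/V₂)^(n−1) = 365×(3.40)^0.35 = 560 K; P₂ = P₁(V₁/V₂)^n = 292 kPa.
For an ideal gas ΔU = nCvΔT with Cv = (5/2)R = 20.8 J/(mol·K).
ΔU = 0.950×20.8×(560−365) = 3860 J.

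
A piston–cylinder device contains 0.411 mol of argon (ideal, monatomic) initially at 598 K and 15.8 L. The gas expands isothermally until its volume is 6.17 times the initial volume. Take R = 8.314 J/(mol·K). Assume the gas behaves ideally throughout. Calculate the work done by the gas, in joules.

3720 J

P₁ = nRT₁/V₁ = 0.411×8.314×598/15.8 = 129 kPa.
Isothermal: T stays 598 K; PV = const ⇒ V₂ = 97.5 L, P₂ = 21.0 kPa.
W = nRT ln(V₂/V₁) = 0.411×8.314×598×ln(6.17) = 3720 J.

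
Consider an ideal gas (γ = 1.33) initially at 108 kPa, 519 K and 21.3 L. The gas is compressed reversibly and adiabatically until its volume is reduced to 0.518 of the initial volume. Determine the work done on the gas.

1690 J

n = P₁V₁/(RT₁) = 108×21.3/(8.314×519) = 0.533 mol.
Adiabatic: TV^(γ−1) = const ⇒ T₂ = 519×(1.93)^0.330 = 645 K; PV^γ = const ⇒ P₂ = 259 kPa.
ΔU = nCvΔT = 0.533×25.2×(645−519) = 1690 J.
Q = 0 for an adiabatic process, so W = −ΔU = -1690 J.
Work done on the gas = −W_by = 1690 J.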